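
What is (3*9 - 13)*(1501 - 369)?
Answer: 15848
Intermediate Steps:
(3*9 - 13)*(1501 - 369) = (27 - 13)*1132 = 14*1132 = 15848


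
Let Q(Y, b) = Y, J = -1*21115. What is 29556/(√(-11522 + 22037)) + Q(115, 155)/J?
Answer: -23/4223 + 9852*√10515/3505 ≈ 288.23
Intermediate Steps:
J = -21115
29556/(√(-11522 + 22037)) + Q(115, 155)/J = 29556/(√(-11522 + 22037)) + 115/(-21115) = 29556/(√10515) + 115*(-1/21115) = 29556*(√10515/10515) - 23/4223 = 9852*√10515/3505 - 23/4223 = -23/4223 + 9852*√10515/3505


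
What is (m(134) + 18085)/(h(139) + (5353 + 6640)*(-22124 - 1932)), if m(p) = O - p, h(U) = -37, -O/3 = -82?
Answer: -18197/288503645 ≈ -6.3074e-5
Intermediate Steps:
O = 246 (O = -3*(-82) = 246)
m(p) = 246 - p
(m(134) + 18085)/(h(139) + (5353 + 6640)*(-22124 - 1932)) = ((246 - 1*134) + 18085)/(-37 + (5353 + 6640)*(-22124 - 1932)) = ((246 - 134) + 18085)/(-37 + 11993*(-24056)) = (112 + 18085)/(-37 - 288503608) = 18197/(-288503645) = 18197*(-1/288503645) = -18197/288503645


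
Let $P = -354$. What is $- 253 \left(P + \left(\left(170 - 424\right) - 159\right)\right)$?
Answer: $194051$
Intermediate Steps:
$- 253 \left(P + \left(\left(170 - 424\right) - 159\right)\right) = - 253 \left(-354 + \left(\left(170 - 424\right) - 159\right)\right) = - 253 \left(-354 - 413\right) = \left(-253\right) \left(-767\right) = 194051$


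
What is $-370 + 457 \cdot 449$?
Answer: $204823$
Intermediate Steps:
$-370 + 457 \cdot 449 = -370 + 205193 = 204823$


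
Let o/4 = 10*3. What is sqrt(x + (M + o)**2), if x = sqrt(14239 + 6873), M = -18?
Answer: sqrt(10404 + 2*sqrt(5278)) ≈ 102.71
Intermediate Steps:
o = 120 (o = 4*(10*3) = 4*30 = 120)
x = 2*sqrt(5278) (x = sqrt(21112) = 2*sqrt(5278) ≈ 145.30)
sqrt(x + (M + o)**2) = sqrt(2*sqrt(5278) + (-18 + 120)**2) = sqrt(2*sqrt(5278) + 102**2) = sqrt(2*sqrt(5278) + 10404) = sqrt(10404 + 2*sqrt(5278))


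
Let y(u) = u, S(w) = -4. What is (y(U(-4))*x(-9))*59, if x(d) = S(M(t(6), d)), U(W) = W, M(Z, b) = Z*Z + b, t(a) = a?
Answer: 944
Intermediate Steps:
M(Z, b) = b + Z² (M(Z, b) = Z² + b = b + Z²)
x(d) = -4
(y(U(-4))*x(-9))*59 = -4*(-4)*59 = 16*59 = 944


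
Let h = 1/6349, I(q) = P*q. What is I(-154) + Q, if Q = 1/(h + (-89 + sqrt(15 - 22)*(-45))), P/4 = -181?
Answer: 19861545125983092/178136846555 + 362788209*I*sqrt(7)/178136846555 ≈ 1.115e+5 + 0.0053883*I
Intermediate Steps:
P = -724 (P = 4*(-181) = -724)
I(q) = -724*q
h = 1/6349 ≈ 0.00015751
Q = 1/(-565060/6349 - 45*I*sqrt(7)) (Q = 1/(1/6349 + (-89 + sqrt(15 - 22)*(-45))) = 1/(1/6349 + (-89 + sqrt(-7)*(-45))) = 1/(1/6349 + (-89 + (I*sqrt(7))*(-45))) = 1/(1/6349 + (-89 - 45*I*sqrt(7))) = 1/(-565060/6349 - 45*I*sqrt(7)) ≈ -0.0040279 + 0.0053883*I)
I(-154) + Q = -724*(-154) + (-717513188/178136846555 + 362788209*I*sqrt(7)/178136846555) = 111496 + (-717513188/178136846555 + 362788209*I*sqrt(7)/178136846555) = 19861545125983092/178136846555 + 362788209*I*sqrt(7)/178136846555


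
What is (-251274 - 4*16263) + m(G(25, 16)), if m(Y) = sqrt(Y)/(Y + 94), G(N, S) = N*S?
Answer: -78132512/247 ≈ -3.1633e+5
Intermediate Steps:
m(Y) = sqrt(Y)/(94 + Y)
(-251274 - 4*16263) + m(G(25, 16)) = (-251274 - 4*16263) + sqrt(25*16)/(94 + 25*16) = (-251274 - 65052) + sqrt(400)/(94 + 400) = -316326 + 20/494 = -316326 + 20*(1/494) = -316326 + 10/247 = -78132512/247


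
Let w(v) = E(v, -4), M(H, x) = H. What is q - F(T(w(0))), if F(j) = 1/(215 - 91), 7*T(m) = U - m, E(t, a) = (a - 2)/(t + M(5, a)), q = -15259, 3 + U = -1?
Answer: -1892117/124 ≈ -15259.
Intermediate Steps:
U = -4 (U = -3 - 1 = -4)
E(t, a) = (-2 + a)/(5 + t) (E(t, a) = (a - 2)/(t + 5) = (-2 + a)/(5 + t))
w(v) = -6/(5 + v) (w(v) = (-2 - 4)/(5 + v) = -6/(5 + v))
T(m) = -4/7 - m/7 (T(m) = (-4 - m)/7 = -4/7 - m/7)
F(j) = 1/124
q - F(T(w(0))) = -15259 - 1*1/124 = -15259 - 1/124 = -1892117/124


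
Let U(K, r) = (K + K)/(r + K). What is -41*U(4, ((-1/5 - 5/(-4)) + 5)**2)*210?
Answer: -27552000/16241 ≈ -1696.4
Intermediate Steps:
U(K, r) = 2*K/(K + r) (U(K, r) = (2*K)/(K + r) = 2*K/(K + r))
-41*U(4, ((-1/5 - 5/(-4)) + 5)**2)*210 = -82*4/(4 + ((-1/5 - 5/(-4)) + 5)**2)*210 = -82*4/(4 + ((-1*1/5 - 5*(-1/4)) + 5)**2)*210 = -82*4/(4 + ((-1/5 + 5/4) + 5)**2)*210 = -82*4/(4 + (21/20 + 5)**2)*210 = -82*4/(4 + (121/20)**2)*210 = -82*4/(4 + 14641/400)*210 = -82*4/16241/400*210 = -82*4*400/16241*210 = -41*3200/16241*210 = -131200/16241*210 = -27552000/16241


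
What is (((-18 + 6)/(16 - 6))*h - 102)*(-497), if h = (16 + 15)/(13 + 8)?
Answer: 257872/5 ≈ 51574.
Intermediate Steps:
h = 31/21 ≈ 1.4762
(((-18 + 6)/(16 - 6))*h - 102)*(-497) = (((-18 + 6)/(16 - 6))*(31/21) - 102)*(-497) = (-12/10*(31/21) - 102)*(-497) = (-12*1/10*(31/21) - 102)*(-497) = (-6/5*31/21 - 102)*(-497) = (-62/35 - 102)*(-497) = -3632/35*(-497) = 257872/5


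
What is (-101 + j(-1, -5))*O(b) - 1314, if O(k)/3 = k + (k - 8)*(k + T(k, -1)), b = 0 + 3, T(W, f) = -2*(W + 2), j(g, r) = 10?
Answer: -11688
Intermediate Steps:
T(W, f) = -4 - 2*W (T(W, f) = -2*(2 + W) = -4 - 2*W)
b = 3
O(k) = 3*k + 3*(-8 + k)*(-4 - k) (O(k) = 3*(k + (k - 8)*(k + (-4 - 2*k))) = 3*(k + (-8 + k)*(-4 - k)) = 3*k + 3*(-8 + k)*(-4 - k))
(-101 + j(-1, -5))*O(b) - 1314 = (-101 + 10)*(96 - 3*3**2 + 15*3) - 1314 = -91*(96 - 3*9 + 45) - 1314 = -91*(96 - 27 + 45) - 1314 = -91*114 - 1314 = -10374 - 1314 = -11688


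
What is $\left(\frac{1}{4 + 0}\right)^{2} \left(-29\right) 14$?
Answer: $- \frac{203}{8} \approx -25.375$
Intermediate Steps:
$\left(\frac{1}{4 + 0}\right)^{2} \left(-29\right) 14 = \left(\frac{1}{4}\right)^{2} \left(-29\right) 14 = \frac{1}{16} \left(-29\right) 14 = \left(- \frac{29}{16}\right) 14 = - \frac{203}{8}$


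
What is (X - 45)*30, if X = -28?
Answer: -2190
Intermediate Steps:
(X - 45)*30 = (-28 - 45)*30 = -73*30 = -2190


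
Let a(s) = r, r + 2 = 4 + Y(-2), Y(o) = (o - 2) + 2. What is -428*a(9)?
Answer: 0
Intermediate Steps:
Y(o) = o (Y(o) = (-2 + o) + 2 = o)
r = 0 (r = -2 + (4 - 2) = -2 + 2 = 0)
a(s) = 0
-428*a(9) = -428*0 = 0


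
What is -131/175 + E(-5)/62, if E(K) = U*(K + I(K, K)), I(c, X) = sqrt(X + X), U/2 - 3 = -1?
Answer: -5811/5425 + 2*I*sqrt(10)/31 ≈ -1.0712 + 0.20402*I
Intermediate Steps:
U = 4 (U = 6 + 2*(-1) = 6 - 2 = 4)
I(c, X) = sqrt(2)*sqrt(X) (I(c, X) = sqrt(2*X) = sqrt(2)*sqrt(X))
E(K) = 4*K + 4*sqrt(2)*sqrt(K) (E(K) = 4*(K + sqrt(2)*sqrt(K)) = 4*K + 4*sqrt(2)*sqrt(K))
-131/175 + E(-5)/62 = -131/175 + (4*(-5) + 4*sqrt(2)*sqrt(-5))/62 = -131*1/175 + (-20 + 4*sqrt(2)*(I*sqrt(5)))*(1/62) = -131/175 + (-20 + 4*I*sqrt(10))*(1/62) = -131/175 + (-10/31 + 2*I*sqrt(10)/31) = -5811/5425 + 2*I*sqrt(10)/31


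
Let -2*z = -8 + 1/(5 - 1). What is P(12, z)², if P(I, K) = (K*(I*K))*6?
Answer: 74805201/64 ≈ 1.1688e+6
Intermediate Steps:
z = 31/8 (z = -(-8 + 1/(5 - 1))/2 = -(-8 + 1/4)/2 = -(-8 + ¼)/2 = -½*(-31/4) = 31/8 ≈ 3.8750)
P(I, K) = 6*I*K² (P(I, K) = (I*K²)*6 = 6*I*K²)
P(12, z)² = (6*12*(31/8)²)² = (6*12*(961/64))² = (8649/8)² = 74805201/64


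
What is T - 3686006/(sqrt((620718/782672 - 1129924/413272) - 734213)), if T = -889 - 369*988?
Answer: -365461 + 7372012*I*sqrt(8335128706864309233762626)/4947636216167013 ≈ -3.6546e+5 + 4301.7*I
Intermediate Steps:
T = -365461 (T = -889 - 364572 = -365461)
T - 3686006/(sqrt((620718/782672 - 1129924/413272) - 734213)) = -365461 - 3686006/(sqrt((620718/782672 - 1129924/413272) - 734213)) = -365461 - 3686006/(sqrt((620718*(1/782672) - 1129924*1/413272) - 734213)) = -365461 - 3686006/(sqrt((310359/391336 - 282481/103318) - 734213)) = -365461 - 3686006/(sqrt(-39239656727/20216026424 - 734213)) = -365461 - 3686006/(sqrt(-14842908648501039/20216026424)) = -365461 - 3686006/(3*I*sqrt(8335128706864309233762626)/10108013212) = -365461 - 3686006*(-2*I*sqrt(8335128706864309233762626)/4947636216167013) = -365461 - (-7372012)*I*sqrt(8335128706864309233762626)/4947636216167013 = -365461 + 7372012*I*sqrt(8335128706864309233762626)/4947636216167013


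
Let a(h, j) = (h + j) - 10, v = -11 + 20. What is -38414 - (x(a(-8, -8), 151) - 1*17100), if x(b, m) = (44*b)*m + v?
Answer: 151421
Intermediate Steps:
v = 9
a(h, j) = -10 + h + j
x(b, m) = 9 + 44*b*m (x(b, m) = (44*b)*m + 9 = 44*b*m + 9 = 9 + 44*b*m)
-38414 - (x(a(-8, -8), 151) - 1*17100) = -38414 - ((9 + 44*(-10 - 8 - 8)*151) - 1*17100) = -38414 - ((9 + 44*(-26)*151) - 17100) = -38414 - ((9 - 172744) - 17100) = -38414 - (-172735 - 17100) = -38414 - 1*(-189835) = -38414 + 189835 = 151421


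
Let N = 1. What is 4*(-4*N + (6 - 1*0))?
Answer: 8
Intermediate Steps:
4*(-4*N + (6 - 1*0)) = 4*(-4*1 + (6 - 1*0)) = 4*(-4 + (6 + 0)) = 4*(-4 + 6) = 4*2 = 8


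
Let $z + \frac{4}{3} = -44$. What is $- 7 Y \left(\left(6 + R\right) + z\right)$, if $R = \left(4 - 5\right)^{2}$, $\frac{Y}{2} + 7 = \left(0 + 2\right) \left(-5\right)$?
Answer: $- \frac{27370}{3} \approx -9123.3$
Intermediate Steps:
$z = - \frac{136}{3}$ ($z = - \frac{4}{3} - 44 = - \frac{136}{3} \approx -45.333$)
$Y = -34$ ($Y = -14 + 2 \left(0 + 2\right) \left(-5\right) = -14 + 2 \cdot 2 \left(-5\right) = -14 + 2 \left(-10\right) = -14 - 20 = -34$)
$R = 1$ ($R = \left(-1\right)^{2} = 1$)
$- 7 Y \left(\left(6 + R\right) + z\right) = \left(-7\right) \left(-34\right) \left(\left(6 + 1\right) - \frac{136}{3}\right) = 238 \left(7 - \frac{136}{3}\right) = 238 \left(- \frac{115}{3}\right) = - \frac{27370}{3}$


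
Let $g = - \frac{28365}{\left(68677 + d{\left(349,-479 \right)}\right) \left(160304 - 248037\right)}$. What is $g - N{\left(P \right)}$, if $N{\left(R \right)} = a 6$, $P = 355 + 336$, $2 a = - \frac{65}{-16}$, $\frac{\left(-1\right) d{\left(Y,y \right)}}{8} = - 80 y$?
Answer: $- \frac{4069687355445}{333923027824} \approx -12.188$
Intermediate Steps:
$d{\left(Y,y \right)} = 640 y$ ($d{\left(Y,y \right)} = - 8 \left(- 80 y\right) = 640 y$)
$a = \frac{65}{32}$ ($a = \frac{\left(-65\right) \frac{1}{-16}}{2} = \frac{\left(-65\right) \left(- \frac{1}{16}\right)}{2} = \frac{1}{2} \cdot \frac{65}{16} = \frac{65}{32} \approx 2.0313$)
$P = 691$
$g = - \frac{28365}{20870189239}$ ($g = - \frac{28365}{\left(68677 + 640 \left(-479\right)\right) \left(160304 - 248037\right)} = - \frac{28365}{\left(68677 - 306560\right) \left(-87733\right)} = - \frac{28365}{\left(-237883\right) \left(-87733\right)} = - \frac{28365}{20870189239} \approx -1.3591 \cdot 10^{-6}$)
$N{\left(R \right)} = \frac{195}{16}$ ($N{\left(R \right)} = \frac{65}{32} \cdot 6 = \frac{195}{16}$)
$g - N{\left(P \right)} = - \frac{28365}{20870189239} - \frac{195}{16} = - \frac{4069687355445}{333923027824}$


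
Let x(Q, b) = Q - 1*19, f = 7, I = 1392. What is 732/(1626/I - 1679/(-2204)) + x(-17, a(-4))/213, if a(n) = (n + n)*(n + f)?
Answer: 228990492/603997 ≈ 379.13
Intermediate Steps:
a(n) = 2*n*(7 + n) (a(n) = (n + n)*(n + 7) = (2*n)*(7 + n) = 2*n*(7 + n))
x(Q, b) = -19 + Q (x(Q, b) = Q - 19 = -19 + Q)
732/(1626/I - 1679/(-2204)) + x(-17, a(-4))/213 = 732/(1626/1392 - 1679/(-2204)) + (-19 - 17)/213 = 732/(1626*(1/1392) - 1679*(-1/2204)) - 36*1/213 = 732/(271/232 + 1679/2204) - 12/71 = 732/(8507/4408) - 12/71 = 732*(4408/8507) - 12/71 = 3226656/8507 - 12/71 = 228990492/603997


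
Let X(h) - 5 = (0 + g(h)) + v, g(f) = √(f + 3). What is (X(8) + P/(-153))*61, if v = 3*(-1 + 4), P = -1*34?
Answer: 7808/9 + 61*√11 ≈ 1069.9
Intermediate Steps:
g(f) = √(3 + f)
P = -34
v = 9 (v = 3*3 = 9)
X(h) = 14 + √(3 + h) (X(h) = 5 + ((0 + √(3 + h)) + 9) = 5 + (√(3 + h) + 9) = 5 + (9 + √(3 + h)) = 14 + √(3 + h))
(X(8) + P/(-153))*61 = ((14 + √(3 + 8)) - 34/(-153))*61 = ((14 + √11) - 34*(-1/153))*61 = ((14 + √11) + 2/9)*61 = (128/9 + √11)*61 = 7808/9 + 61*√11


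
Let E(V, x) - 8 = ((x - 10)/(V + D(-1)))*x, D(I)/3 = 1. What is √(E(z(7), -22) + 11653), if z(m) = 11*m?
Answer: √291745/5 ≈ 108.03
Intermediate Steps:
D(I) = 3 (D(I) = 3*1 = 3)
E(V, x) = 8 + x*(-10 + x)/(3 + V) (E(V, x) = 8 + ((x - 10)/(V + 3))*x = 8 + ((-10 + x)/(3 + V))*x = 8 + x*(-10 + x)/(3 + V))
√(E(z(7), -22) + 11653) = √((24 + (-22)² - 10*(-22) + 8*(11*7))/(3 + 11*7) + 11653) = √((24 + 484 + 220 + 8*77)/(3 + 77) + 11653) = √((24 + 484 + 220 + 616)/80 + 11653) = √((1/80)*1344 + 11653) = √(84/5 + 11653) = √(58349/5) = √291745/5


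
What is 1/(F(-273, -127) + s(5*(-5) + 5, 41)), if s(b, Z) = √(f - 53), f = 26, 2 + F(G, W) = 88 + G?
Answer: -187/34996 - 3*I*√3/34996 ≈ -0.0053435 - 0.00014848*I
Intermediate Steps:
F(G, W) = 86 + G (F(G, W) = -2 + (88 + G) = 86 + G)
s(b, Z) = 3*I*√3 (s(b, Z) = √(26 - 53) = √(-27) = 3*I*√3)
1/(F(-273, -127) + s(5*(-5) + 5, 41)) = 1/((86 - 273) + 3*I*√3) = 1/(-187 + 3*I*√3)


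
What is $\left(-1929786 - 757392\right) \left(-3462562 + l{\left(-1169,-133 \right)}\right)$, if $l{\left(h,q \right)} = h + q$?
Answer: $9308019135792$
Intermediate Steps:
$\left(-1929786 - 757392\right) \left(-3462562 + l{\left(-1169,-133 \right)}\right) = \left(-1929786 - 757392\right) \left(-3462562 - 1302\right) = - 2687178 \left(-3462562 - 1302\right) = \left(-2687178\right) \left(-3463864\right) = 9308019135792$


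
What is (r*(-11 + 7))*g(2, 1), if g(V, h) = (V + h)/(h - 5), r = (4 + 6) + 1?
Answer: 33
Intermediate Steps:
r = 11 (r = 10 + 1 = 11)
g(V, h) = (V + h)/(-5 + h)
(r*(-11 + 7))*g(2, 1) = (11*(-11 + 7))*((2 + 1)/(-5 + 1)) = (11*(-4))*(3/(-4)) = -(-11)*3 = -44*(-3/4) = 33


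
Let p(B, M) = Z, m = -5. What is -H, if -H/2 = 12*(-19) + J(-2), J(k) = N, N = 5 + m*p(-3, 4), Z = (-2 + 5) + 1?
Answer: -486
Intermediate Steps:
Z = 4 (Z = 3 + 1 = 4)
p(B, M) = 4
N = -15 (N = 5 - 5*4 = 5 - 20 = -15)
J(k) = -15
H = 486 (H = -2*(12*(-19) - 15) = -2*(-228 - 15) = -2*(-243) = 486)
-H = -1*486 = -486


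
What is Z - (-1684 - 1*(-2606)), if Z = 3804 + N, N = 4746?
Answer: 7628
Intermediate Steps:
Z = 8550 (Z = 3804 + 4746 = 8550)
Z - (-1684 - 1*(-2606)) = 8550 - (-1684 - 1*(-2606)) = 8550 - (-1684 + 2606) = 8550 - 1*922 = 8550 - 922 = 7628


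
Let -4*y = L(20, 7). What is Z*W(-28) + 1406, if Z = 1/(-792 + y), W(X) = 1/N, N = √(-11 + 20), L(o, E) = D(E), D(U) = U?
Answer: 13392146/9525 ≈ 1406.0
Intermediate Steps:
L(o, E) = E
y = -7/4 (y = -¼*7 = -7/4 ≈ -1.7500)
N = 3 (N = √9 = 3)
W(X) = ⅓ (W(X) = 1/3 = ⅓)
Z = -4/3175 (Z = 1/(-792 - 7/4) = 1/(-3175/4) = -4/3175 ≈ -0.0012598)
Z*W(-28) + 1406 = -4/3175*⅓ + 1406 = -4/9525 + 1406 = 13392146/9525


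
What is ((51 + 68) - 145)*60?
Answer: -1560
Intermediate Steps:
((51 + 68) - 145)*60 = (119 - 145)*60 = -26*60 = -1560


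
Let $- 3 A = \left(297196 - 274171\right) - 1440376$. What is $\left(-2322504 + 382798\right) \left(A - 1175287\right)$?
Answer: $\frac{4089889498060}{3} \approx 1.3633 \cdot 10^{12}$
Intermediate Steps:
$A = \frac{1417351}{3}$ ($A = - \frac{\left(297196 - 274171\right) - 1440376}{3} = - \frac{23025 - 1440376}{3} = \left(- \frac{1}{3}\right) \left(-1417351\right) = \frac{1417351}{3} \approx 4.7245 \cdot 10^{5}$)
$\left(-2322504 + 382798\right) \left(A - 1175287\right) = \left(-2322504 + 382798\right) \left(\frac{1417351}{3} - 1175287\right) = \left(-1939706\right) \left(- \frac{2108510}{3}\right) = \frac{4089889498060}{3}$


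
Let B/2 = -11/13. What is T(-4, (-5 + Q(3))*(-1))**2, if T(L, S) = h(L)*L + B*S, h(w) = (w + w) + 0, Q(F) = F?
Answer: 138384/169 ≈ 818.84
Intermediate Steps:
B = -22/13 (B = 2*(-11/13) = -22/13 ≈ -1.6923)
h(w) = 2*w (h(w) = 2*w + 0 = 2*w)
T(L, S) = 2*L**2 - 22*S/13 (T(L, S) = (2*L)*L - 22*S/13 = 2*L**2 - 22*S/13)
T(-4, (-5 + Q(3))*(-1))**2 = (2*(-4)**2 - 22*(-5 + 3)*(-1)/13)**2 = (2*16 - (-44)*(-1)/13)**2 = (32 - 22/13*2)**2 = (32 - 44/13)**2 = (372/13)**2 = 138384/169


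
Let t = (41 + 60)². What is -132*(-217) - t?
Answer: 18443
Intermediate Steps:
t = 10201 (t = 101² = 10201)
-132*(-217) - t = -132*(-217) - 1*10201 = 28644 - 10201 = 18443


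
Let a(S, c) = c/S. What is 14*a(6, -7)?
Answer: -49/3 ≈ -16.333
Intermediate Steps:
14*a(6, -7) = 14*(-7/6) = -49/3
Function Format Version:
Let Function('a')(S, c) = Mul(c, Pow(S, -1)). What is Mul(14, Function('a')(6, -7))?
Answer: Rational(-49, 3) ≈ -16.333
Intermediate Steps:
Mul(14, Function('a')(6, -7)) = Mul(14, Mul(-7, Pow(6, -1))) = Mul(14, Mul(-7, Rational(1, 6))) = Mul(14, Rational(-7, 6)) = Rational(-49, 3)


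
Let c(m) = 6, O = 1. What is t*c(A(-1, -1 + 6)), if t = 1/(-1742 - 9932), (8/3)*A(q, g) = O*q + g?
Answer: -3/5837 ≈ -0.00051396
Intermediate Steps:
A(q, g) = 3*g/8 + 3*q/8 (A(q, g) = 3*(1*q + g)/8 = 3*(q + g)/8 = 3*(g + q)/8 = 3*g/8 + 3*q/8)
t = -1/11674 (t = 1/(-11674) = -1/11674 ≈ -8.5660e-5)
t*c(A(-1, -1 + 6)) = -1/11674*6 = -3/5837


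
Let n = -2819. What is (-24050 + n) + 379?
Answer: -26490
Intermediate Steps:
(-24050 + n) + 379 = (-24050 - 2819) + 379 = -26869 + 379 = -26490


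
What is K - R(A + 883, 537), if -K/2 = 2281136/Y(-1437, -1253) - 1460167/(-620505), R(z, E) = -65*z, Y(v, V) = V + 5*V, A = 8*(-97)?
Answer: 5875621766633/777492765 ≈ 7557.1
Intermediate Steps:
A = -776
Y(v, V) = 6*V
K = 468159586058/777492765 (K = -2*(2281136/((6*(-1253))) - 1460167/(-620505)) = -2*(2281136/(-7518) - 1460167*(-1/620505)) = -2*(2281136*(-1/7518) + 1460167/620505) = -2*(-1140568/3759 + 1460167/620505) = -2*(-234079793029/777492765) = 468159586058/777492765 ≈ 602.14)
K - R(A + 883, 537) = 468159586058/777492765 - (-65)*(-776 + 883) = 468159586058/777492765 - (-65)*107 = 468159586058/777492765 - 1*(-6955) = 468159586058/777492765 + 6955 = 5875621766633/777492765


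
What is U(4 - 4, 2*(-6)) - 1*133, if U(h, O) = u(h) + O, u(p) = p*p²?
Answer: -145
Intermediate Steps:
u(p) = p³
U(h, O) = O + h³ (U(h, O) = h³ + O = O + h³)
U(4 - 4, 2*(-6)) - 1*133 = (2*(-6) + (4 - 4)³) - 1*133 = (-12 + 0³) - 133 = (-12 + 0) - 133 = -12 - 133 = -145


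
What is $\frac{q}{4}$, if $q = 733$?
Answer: $\frac{733}{4} \approx 183.25$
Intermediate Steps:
$\frac{q}{4} = \frac{1}{4} \cdot 733 = \frac{733}{4}$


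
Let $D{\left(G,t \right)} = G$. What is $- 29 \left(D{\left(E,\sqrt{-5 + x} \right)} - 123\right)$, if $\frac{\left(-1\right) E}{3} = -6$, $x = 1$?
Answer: $3045$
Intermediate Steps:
$E = 18$ ($E = \left(-3\right) \left(-6\right) = 18$)
$- 29 \left(D{\left(E,\sqrt{-5 + x} \right)} - 123\right) = - 29 \left(18 - 123\right) = \left(-29\right) \left(-105\right) = 3045$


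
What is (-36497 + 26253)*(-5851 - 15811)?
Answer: 221905528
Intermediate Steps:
(-36497 + 26253)*(-5851 - 15811) = -10244*(-21662) = 221905528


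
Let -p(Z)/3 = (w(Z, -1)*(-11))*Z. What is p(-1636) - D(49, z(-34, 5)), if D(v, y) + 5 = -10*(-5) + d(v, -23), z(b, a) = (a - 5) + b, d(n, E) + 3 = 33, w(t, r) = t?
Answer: 88324293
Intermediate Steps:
d(n, E) = 30 (d(n, E) = -3 + 33 = 30)
z(b, a) = -5 + a + b (z(b, a) = (-5 + a) + b = -5 + a + b)
D(v, y) = 75 (D(v, y) = -5 + (-10*(-5) + 30) = -5 + (50 + 30) = -5 + 80 = 75)
p(Z) = 33*Z² (p(Z) = -3*Z*(-11)*Z = -3*(-11*Z)*Z = -(-33)*Z² = 33*Z²)
p(-1636) - D(49, z(-34, 5)) = 33*(-1636)² - 1*75 = 33*2676496 - 75 = 88324368 - 75 = 88324293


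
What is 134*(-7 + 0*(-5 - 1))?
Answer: -938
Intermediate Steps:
134*(-7 + 0*(-5 - 1)) = 134*(-7 + 0*(-6)) = 134*(-7 + 0) = 134*(-7) = -938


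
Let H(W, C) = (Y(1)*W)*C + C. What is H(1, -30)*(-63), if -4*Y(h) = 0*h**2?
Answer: 1890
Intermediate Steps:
Y(h) = 0 (Y(h) = -0*h**2 = -1/4*0 = 0)
H(W, C) = C (H(W, C) = (0*W)*C + C = 0*C + C = 0 + C = C)
H(1, -30)*(-63) = -30*(-63) = 1890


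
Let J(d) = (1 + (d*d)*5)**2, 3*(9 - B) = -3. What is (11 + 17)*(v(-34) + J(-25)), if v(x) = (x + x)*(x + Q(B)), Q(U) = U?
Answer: 273658224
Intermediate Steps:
B = 10 (B = 9 - 1/3*(-3) = 9 + 1 = 10)
v(x) = 2*x*(10 + x) (v(x) = (x + x)*(x + 10) = (2*x)*(10 + x) = 2*x*(10 + x))
J(d) = (1 + 5*d**2)**2 (J(d) = (1 + d**2*5)**2 = (1 + 5*d**2)**2)
(11 + 17)*(v(-34) + J(-25)) = (11 + 17)*(2*(-34)*(10 - 34) + (1 + 5*(-25)**2)**2) = 28*(2*(-34)*(-24) + (1 + 5*625)**2) = 28*(1632 + (1 + 3125)**2) = 28*(1632 + 3126**2) = 28*(1632 + 9771876) = 28*9773508 = 273658224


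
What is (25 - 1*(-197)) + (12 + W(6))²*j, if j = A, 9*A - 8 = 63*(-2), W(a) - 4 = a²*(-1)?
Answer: -45202/9 ≈ -5022.4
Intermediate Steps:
W(a) = 4 - a² (W(a) = 4 + a²*(-1) = 4 - a²)
A = -118/9 (A = 8/9 + (63*(-2))/9 = 8/9 + (⅑)*(-126) = 8/9 - 14 = -118/9 ≈ -13.111)
j = -118/9 ≈ -13.111
(25 - 1*(-197)) + (12 + W(6))²*j = (25 - 1*(-197)) + (12 + (4 - 1*6²))²*(-118/9) = (25 + 197) + (12 + (4 - 1*36))²*(-118/9) = 222 + (12 + (4 - 36))²*(-118/9) = 222 + (12 - 32)²*(-118/9) = 222 + (-20)²*(-118/9) = 222 + 400*(-118/9) = 222 - 47200/9 = -45202/9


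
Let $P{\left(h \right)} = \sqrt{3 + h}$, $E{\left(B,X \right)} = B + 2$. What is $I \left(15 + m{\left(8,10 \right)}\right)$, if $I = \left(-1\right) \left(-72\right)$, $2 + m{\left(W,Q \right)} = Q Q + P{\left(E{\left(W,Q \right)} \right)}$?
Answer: $8136 + 72 \sqrt{13} \approx 8395.6$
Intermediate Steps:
$E{\left(B,X \right)} = 2 + B$
$m{\left(W,Q \right)} = -2 + Q^{2} + \sqrt{5 + W}$ ($m{\left(W,Q \right)} = -2 + \left(Q Q + \sqrt{3 + \left(2 + W\right)}\right) = -2 + \left(Q^{2} + \sqrt{5 + W}\right) = -2 + Q^{2} + \sqrt{5 + W}$)
$I = 72$
$I \left(15 + m{\left(8,10 \right)}\right) = 72 \left(15 + \left(-2 + 10^{2} + \sqrt{5 + 8}\right)\right) = 72 \left(15 + \left(-2 + 100 + \sqrt{13}\right)\right) = 72 \left(15 + \left(98 + \sqrt{13}\right)\right) = 72 \left(113 + \sqrt{13}\right) = 8136 + 72 \sqrt{13}$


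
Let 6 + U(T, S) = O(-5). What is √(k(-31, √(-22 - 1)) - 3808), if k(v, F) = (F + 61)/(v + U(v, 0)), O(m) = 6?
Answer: √(-3661379 - 31*I*√23)/31 ≈ 0.0012532 - 61.725*I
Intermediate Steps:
U(T, S) = 0 (U(T, S) = -6 + 6 = 0)
k(v, F) = (61 + F)/v (k(v, F) = (F + 61)/(v + 0) = (61 + F)/v)
√(k(-31, √(-22 - 1)) - 3808) = √((61 + √(-22 - 1))/(-31) - 3808) = √(-(61 + √(-23))/31 - 3808) = √(-(61 + I*√23)/31 - 3808) = √((-61/31 - I*√23/31) - 3808) = √(-118109/31 - I*√23/31)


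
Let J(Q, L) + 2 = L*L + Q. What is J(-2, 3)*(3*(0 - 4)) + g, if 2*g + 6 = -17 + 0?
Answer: -143/2 ≈ -71.500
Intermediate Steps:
J(Q, L) = -2 + Q + L² (J(Q, L) = -2 + (L*L + Q) = -2 + (L² + Q) = -2 + (Q + L²) = -2 + Q + L²)
g = -23/2 (g = -3 + (-17 + 0)/2 = -3 + (½)*(-17) = -3 - 17/2 = -23/2 ≈ -11.500)
J(-2, 3)*(3*(0 - 4)) + g = (-2 - 2 + 3²)*(3*(0 - 4)) - 23/2 = (-2 - 2 + 9)*(3*(-4)) - 23/2 = 5*(-12) - 23/2 = -60 - 23/2 = -143/2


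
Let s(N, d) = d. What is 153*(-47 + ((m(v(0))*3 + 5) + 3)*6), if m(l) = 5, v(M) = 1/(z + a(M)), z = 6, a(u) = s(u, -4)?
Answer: 13923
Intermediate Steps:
a(u) = -4
v(M) = ½ (v(M) = 1/(6 - 4) = 1/2 = ½)
153*(-47 + ((m(v(0))*3 + 5) + 3)*6) = 153*(-47 + ((5*3 + 5) + 3)*6) = 153*(-47 + ((15 + 5) + 3)*6) = 153*(-47 + (20 + 3)*6) = 153*(-47 + 23*6) = 153*(-47 + 138) = 153*91 = 13923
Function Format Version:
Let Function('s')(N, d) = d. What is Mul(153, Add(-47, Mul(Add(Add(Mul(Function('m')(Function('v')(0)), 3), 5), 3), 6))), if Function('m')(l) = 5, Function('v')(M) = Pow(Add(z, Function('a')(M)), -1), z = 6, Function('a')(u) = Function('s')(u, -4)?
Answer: 13923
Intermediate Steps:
Function('a')(u) = -4
Function('v')(M) = Rational(1, 2) (Function('v')(M) = Pow(Add(6, -4), -1) = Pow(2, -1) = Rational(1, 2))
Mul(153, Add(-47, Mul(Add(Add(Mul(Function('m')(Function('v')(0)), 3), 5), 3), 6))) = Mul(153, Add(-47, Mul(Add(Add(Mul(5, 3), 5), 3), 6))) = Mul(153, Add(-47, Mul(Add(Add(15, 5), 3), 6))) = Mul(153, Add(-47, Mul(Add(20, 3), 6))) = Mul(153, Add(-47, Mul(23, 6))) = Mul(153, Add(-47, 138)) = Mul(153, 91) = 13923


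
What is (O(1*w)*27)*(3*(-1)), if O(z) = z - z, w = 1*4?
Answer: 0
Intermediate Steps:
w = 4
O(z) = 0
(O(1*w)*27)*(3*(-1)) = (0*27)*(3*(-1)) = 0*(-3) = 0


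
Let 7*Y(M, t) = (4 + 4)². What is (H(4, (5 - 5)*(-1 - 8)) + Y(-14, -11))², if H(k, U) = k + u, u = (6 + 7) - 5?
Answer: 21904/49 ≈ 447.02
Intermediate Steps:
u = 8 (u = 13 - 5 = 8)
H(k, U) = 8 + k (H(k, U) = k + 8 = 8 + k)
Y(M, t) = 64/7 (Y(M, t) = (4 + 4)²/7 = (⅐)*8² = (⅐)*64 = 64/7)
(H(4, (5 - 5)*(-1 - 8)) + Y(-14, -11))² = ((8 + 4) + 64/7)² = (12 + 64/7)² = (148/7)² = 21904/49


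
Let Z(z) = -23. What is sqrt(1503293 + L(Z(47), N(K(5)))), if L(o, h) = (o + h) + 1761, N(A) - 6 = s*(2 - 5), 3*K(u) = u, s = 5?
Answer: sqrt(1505022) ≈ 1226.8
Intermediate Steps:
K(u) = u/3
N(A) = -9 (N(A) = 6 + 5*(2 - 5) = 6 + 5*(-3) = 6 - 15 = -9)
L(o, h) = 1761 + h + o (L(o, h) = (h + o) + 1761 = 1761 + h + o)
sqrt(1503293 + L(Z(47), N(K(5)))) = sqrt(1503293 + (1761 - 9 - 23)) = sqrt(1503293 + 1729) = sqrt(1505022)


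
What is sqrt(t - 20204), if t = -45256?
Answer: 2*I*sqrt(16365) ≈ 255.85*I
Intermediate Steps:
sqrt(t - 20204) = sqrt(-45256 - 20204) = sqrt(-65460) = 2*I*sqrt(16365)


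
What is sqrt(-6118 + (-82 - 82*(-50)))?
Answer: 10*I*sqrt(21) ≈ 45.826*I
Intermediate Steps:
sqrt(-6118 + (-82 - 82*(-50))) = sqrt(-6118 + (-82 + 4100)) = sqrt(-6118 + 4018) = sqrt(-2100) = 10*I*sqrt(21)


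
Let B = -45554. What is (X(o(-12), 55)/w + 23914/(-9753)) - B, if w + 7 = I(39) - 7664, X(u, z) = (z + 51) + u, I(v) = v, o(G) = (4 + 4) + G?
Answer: 188367985885/4135272 ≈ 45552.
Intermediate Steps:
o(G) = 8 + G
X(u, z) = 51 + u + z (X(u, z) = (51 + z) + u = 51 + u + z)
w = -7632 (w = -7 + (39 - 7664) = -7 - 7625 = -7632)
(X(o(-12), 55)/w + 23914/(-9753)) - B = ((51 + (8 - 12) + 55)/(-7632) + 23914/(-9753)) - 1*(-45554) = ((51 - 4 + 55)*(-1/7632) + 23914*(-1/9753)) + 45554 = (102*(-1/7632) - 23914/9753) + 45554 = (-17/1272 - 23914/9753) + 45554 = -10194803/4135272 + 45554 = 188367985885/4135272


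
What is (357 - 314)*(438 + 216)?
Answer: 28122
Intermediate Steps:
(357 - 314)*(438 + 216) = 43*654 = 28122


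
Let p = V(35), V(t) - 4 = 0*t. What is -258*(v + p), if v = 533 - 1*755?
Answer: 56244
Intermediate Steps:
v = -222 (v = 533 - 755 = -222)
V(t) = 4 (V(t) = 4 + 0*t = 4 + 0 = 4)
p = 4
-258*(v + p) = -258*(-222 + 4) = -258*(-218) = 56244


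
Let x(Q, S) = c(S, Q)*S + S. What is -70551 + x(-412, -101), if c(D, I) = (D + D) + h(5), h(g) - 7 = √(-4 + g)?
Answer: -51058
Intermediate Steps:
h(g) = 7 + √(-4 + g)
c(D, I) = 8 + 2*D (c(D, I) = (D + D) + (7 + √(-4 + 5)) = 2*D + (7 + √1) = 2*D + (7 + 1) = 2*D + 8 = 8 + 2*D)
x(Q, S) = S + S*(8 + 2*S) (x(Q, S) = (8 + 2*S)*S + S = S*(8 + 2*S) + S = S + S*(8 + 2*S))
-70551 + x(-412, -101) = -70551 - 101*(9 + 2*(-101)) = -70551 - 101*(9 - 202) = -70551 - 101*(-193) = -70551 + 19493 = -51058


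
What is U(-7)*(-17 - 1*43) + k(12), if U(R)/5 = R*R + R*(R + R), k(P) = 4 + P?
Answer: -44084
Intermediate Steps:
U(R) = 15*R**2 (U(R) = 5*(R*R + R*(R + R)) = 5*(R**2 + R*(2*R)) = 5*(R**2 + 2*R**2) = 5*(3*R**2) = 15*R**2)
U(-7)*(-17 - 1*43) + k(12) = (15*(-7)**2)*(-17 - 1*43) + (4 + 12) = (15*49)*(-17 - 43) + 16 = 735*(-60) + 16 = -44100 + 16 = -44084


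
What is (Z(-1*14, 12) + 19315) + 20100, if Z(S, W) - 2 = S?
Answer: 39403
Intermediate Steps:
Z(S, W) = 2 + S
(Z(-1*14, 12) + 19315) + 20100 = ((2 - 1*14) + 19315) + 20100 = ((2 - 14) + 19315) + 20100 = (-12 + 19315) + 20100 = 19303 + 20100 = 39403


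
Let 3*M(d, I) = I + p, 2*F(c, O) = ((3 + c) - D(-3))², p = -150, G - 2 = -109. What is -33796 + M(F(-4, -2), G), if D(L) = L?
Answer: -101645/3 ≈ -33882.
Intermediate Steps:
G = -107 (G = 2 - 109 = -107)
F(c, O) = (6 + c)²/2 (F(c, O) = ((3 + c) - 1*(-3))²/2 = ((3 + c) + 3)²/2 = (6 + c)²/2)
M(d, I) = -50 + I/3 (M(d, I) = (I - 150)/3 = (-150 + I)/3 = -50 + I/3)
-33796 + M(F(-4, -2), G) = -33796 + (-50 + (⅓)*(-107)) = -33796 + (-50 - 107/3) = -33796 - 257/3 = -101645/3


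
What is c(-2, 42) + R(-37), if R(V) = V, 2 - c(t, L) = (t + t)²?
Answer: -51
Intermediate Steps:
c(t, L) = 2 - 4*t² (c(t, L) = 2 - (t + t)² = 2 - (2*t)² = 2 - 4*t²)
c(-2, 42) + R(-37) = (2 - 4*(-2)²) - 37 = (2 - 4*4) - 37 = (2 - 16) - 37 = -14 - 37 = -51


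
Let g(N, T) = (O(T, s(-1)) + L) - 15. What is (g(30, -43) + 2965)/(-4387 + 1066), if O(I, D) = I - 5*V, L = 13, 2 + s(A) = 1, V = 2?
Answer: -970/1107 ≈ -0.87624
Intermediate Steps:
s(A) = -1 (s(A) = -2 + 1 = -1)
O(I, D) = -10 + I (O(I, D) = I - 5*2 = I - 10 = -10 + I)
g(N, T) = -12 + T (g(N, T) = ((-10 + T) + 13) - 15 = (3 + T) - 15 = -12 + T)
(g(30, -43) + 2965)/(-4387 + 1066) = ((-12 - 43) + 2965)/(-4387 + 1066) = (-55 + 2965)/(-3321) = 2910*(-1/3321) = -970/1107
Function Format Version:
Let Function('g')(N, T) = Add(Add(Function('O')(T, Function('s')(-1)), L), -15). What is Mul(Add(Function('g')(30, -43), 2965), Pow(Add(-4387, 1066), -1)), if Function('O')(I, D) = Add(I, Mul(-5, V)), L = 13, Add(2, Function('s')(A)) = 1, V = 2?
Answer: Rational(-970, 1107) ≈ -0.87624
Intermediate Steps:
Function('s')(A) = -1 (Function('s')(A) = Add(-2, 1) = -1)
Function('O')(I, D) = Add(-10, I) (Function('O')(I, D) = Add(I, Mul(-5, 2)) = Add(I, -10) = Add(-10, I))
Function('g')(N, T) = Add(-12, T) (Function('g')(N, T) = Add(Add(Add(-10, T), 13), -15) = Add(Add(3, T), -15) = Add(-12, T))
Mul(Add(Function('g')(30, -43), 2965), Pow(Add(-4387, 1066), -1)) = Mul(Add(Add(-12, -43), 2965), Pow(Add(-4387, 1066), -1)) = Mul(Add(-55, 2965), Pow(-3321, -1)) = Mul(2910, Rational(-1, 3321)) = Rational(-970, 1107)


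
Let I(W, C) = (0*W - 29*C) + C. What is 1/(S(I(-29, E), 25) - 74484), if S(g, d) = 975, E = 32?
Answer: -1/73509 ≈ -1.3604e-5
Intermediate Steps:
I(W, C) = -28*C (I(W, C) = (0 - 29*C) + C = -29*C + C = -28*C)
1/(S(I(-29, E), 25) - 74484) = 1/(975 - 74484) = 1/(-73509) = -1/73509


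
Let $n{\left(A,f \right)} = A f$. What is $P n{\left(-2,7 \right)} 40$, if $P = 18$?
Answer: $-10080$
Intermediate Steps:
$P n{\left(-2,7 \right)} 40 = 18 \left(\left(-2\right) 7\right) 40 = 18 \left(-14\right) 40 = \left(-252\right) 40 = -10080$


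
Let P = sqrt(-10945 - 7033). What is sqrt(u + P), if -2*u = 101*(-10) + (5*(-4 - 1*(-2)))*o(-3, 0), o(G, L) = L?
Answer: sqrt(505 + I*sqrt(17978)) ≈ 22.666 + 2.9578*I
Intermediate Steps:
P = I*sqrt(17978) (P = sqrt(-17978) = I*sqrt(17978) ≈ 134.08*I)
u = 505 (u = -(101*(-10) + (5*(-4 - 1*(-2)))*0)/2 = -(-1010 + (5*(-4 + 2))*0)/2 = -(-1010 + (5*(-2))*0)/2 = -(-1010 - 10*0)/2 = -(-1010 + 0)/2 = -1/2*(-1010) = 505)
sqrt(u + P) = sqrt(505 + I*sqrt(17978))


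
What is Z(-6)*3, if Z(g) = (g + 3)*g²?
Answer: -324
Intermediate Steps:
Z(g) = g²*(3 + g) (Z(g) = (3 + g)*g² = g²*(3 + g))
Z(-6)*3 = ((-6)²*(3 - 6))*3 = (36*(-3))*3 = -108*3 = -324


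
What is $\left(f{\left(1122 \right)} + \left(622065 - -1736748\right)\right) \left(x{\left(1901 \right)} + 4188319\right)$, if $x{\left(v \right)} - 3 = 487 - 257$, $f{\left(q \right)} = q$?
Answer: $9884710464120$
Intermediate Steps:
$x{\left(v \right)} = 233$ ($x{\left(v \right)} = 3 + \left(487 - 257\right) = 3 + 230 = 233$)
$\left(f{\left(1122 \right)} + \left(622065 - -1736748\right)\right) \left(x{\left(1901 \right)} + 4188319\right) = \left(1122 + \left(622065 - -1736748\right)\right) \left(233 + 4188319\right) = \left(1122 + \left(622065 + 1736748\right)\right) 4188552 = \left(1122 + 2358813\right) 4188552 = 2359935 \cdot 4188552 = 9884710464120$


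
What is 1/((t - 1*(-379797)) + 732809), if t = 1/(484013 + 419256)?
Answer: 903269/1004982509015 ≈ 8.9879e-7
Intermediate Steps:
t = 1/903269 ≈ 1.1071e-6
1/((t - 1*(-379797)) + 732809) = 1/((1/903269 - 1*(-379797)) + 732809) = 1/((1/903269 + 379797) + 732809) = 1/(343058856394/903269 + 732809) = 1/(1004982509015/903269) = 903269/1004982509015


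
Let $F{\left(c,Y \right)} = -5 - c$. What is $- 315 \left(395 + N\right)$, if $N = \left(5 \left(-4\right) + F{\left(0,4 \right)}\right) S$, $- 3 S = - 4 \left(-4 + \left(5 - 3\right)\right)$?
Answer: $-145425$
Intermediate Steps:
$S = - \frac{8}{3}$ ($S = - \frac{\left(-4\right) \left(-4 + \left(5 - 3\right)\right)}{3} = - \frac{\left(-4\right) \left(-4 + 2\right)}{3} = - \frac{\left(-4\right) \left(-2\right)}{3} = \left(- \frac{1}{3}\right) 8 = - \frac{8}{3} \approx -2.6667$)
$N = \frac{200}{3}$ ($N = \left(5 \left(-4\right) - 5\right) \left(- \frac{8}{3}\right) = \left(-20 + \left(-5 + 0\right)\right) \left(- \frac{8}{3}\right) = \left(-20 - 5\right) \left(- \frac{8}{3}\right) = \left(-25\right) \left(- \frac{8}{3}\right) = \frac{200}{3} \approx 66.667$)
$- 315 \left(395 + N\right) = - 315 \left(395 + \frac{200}{3}\right) = \left(-315\right) \frac{1385}{3} = -145425$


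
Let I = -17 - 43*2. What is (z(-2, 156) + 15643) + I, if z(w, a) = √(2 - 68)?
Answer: 15540 + I*√66 ≈ 15540.0 + 8.124*I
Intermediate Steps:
z(w, a) = I*√66 (z(w, a) = √(-66) = I*√66)
I = -103 (I = -17 - 86 = -103)
(z(-2, 156) + 15643) + I = (I*√66 + 15643) - 103 = (15643 + I*√66) - 103 = 15540 + I*√66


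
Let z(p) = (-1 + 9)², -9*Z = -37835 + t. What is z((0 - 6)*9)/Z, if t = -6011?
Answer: 288/21923 ≈ 0.013137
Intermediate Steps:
Z = 43846/9 (Z = -(-37835 - 6011)/9 = -⅑*(-43846) = 43846/9 ≈ 4871.8)
z(p) = 64 (z(p) = 8² = 64)
z((0 - 6)*9)/Z = 64/(43846/9) = 64*(9/43846) = 288/21923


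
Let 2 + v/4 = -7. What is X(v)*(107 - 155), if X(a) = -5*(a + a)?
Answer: -17280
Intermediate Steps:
v = -36 (v = -8 + 4*(-7) = -8 - 28 = -36)
X(a) = -10*a
X(v)*(107 - 155) = (-10*(-36))*(107 - 155) = 360*(-48) = -17280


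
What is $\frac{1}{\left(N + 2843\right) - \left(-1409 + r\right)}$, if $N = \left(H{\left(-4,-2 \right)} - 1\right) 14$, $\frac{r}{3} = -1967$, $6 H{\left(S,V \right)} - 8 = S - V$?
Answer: $\frac{1}{10153} \approx 9.8493 \cdot 10^{-5}$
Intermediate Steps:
$H{\left(S,V \right)} = \frac{4}{3} - \frac{V}{6} + \frac{S}{6}$ ($H{\left(S,V \right)} = \frac{4}{3} + \frac{S - V}{6} = \frac{4}{3} + \left(- \frac{V}{6} + \frac{S}{6}\right) = \frac{4}{3} - \frac{V}{6} + \frac{S}{6}$)
$r = -5901$ ($r = 3 \left(-1967\right) = -5901$)
$N = 0$ ($N = \left(\left(\frac{4}{3} - - \frac{1}{3} + \frac{1}{6} \left(-4\right)\right) - 1\right) 14 = \left(\left(\frac{4}{3} + \frac{1}{3} - \frac{2}{3}\right) - 1\right) 14 = \left(1 - 1\right) 14 = 0 \cdot 14 = 0$)
$\frac{1}{\left(N + 2843\right) - \left(-1409 + r\right)} = \frac{1}{\left(0 + 2843\right) + \left(1409 - -5901\right)} = \frac{1}{2843 + \left(1409 + 5901\right)} = \frac{1}{2843 + 7310} = \frac{1}{10153}$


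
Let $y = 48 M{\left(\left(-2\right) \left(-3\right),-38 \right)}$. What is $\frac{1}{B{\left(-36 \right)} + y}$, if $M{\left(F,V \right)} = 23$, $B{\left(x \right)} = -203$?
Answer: $\frac{1}{901} \approx 0.0011099$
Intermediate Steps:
$y = 1104$ ($y = 48 \cdot 23 = 1104$)
$\frac{1}{B{\left(-36 \right)} + y} = \frac{1}{-203 + 1104} = \frac{1}{901}$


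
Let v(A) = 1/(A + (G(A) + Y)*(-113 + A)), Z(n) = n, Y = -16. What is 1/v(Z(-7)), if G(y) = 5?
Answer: 1313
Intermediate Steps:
v(A) = 1/(1243 - 10*A) (v(A) = 1/(A + (5 - 16)*(-113 + A)) = 1/(A - 11*(-113 + A)) = 1/(A + (1243 - 11*A)) = 1/(1243 - 10*A))
1/v(Z(-7)) = 1/(1/(1243 - 10*(-7))) = 1/(1/(1243 + 70)) = 1/(1/1313) = 1313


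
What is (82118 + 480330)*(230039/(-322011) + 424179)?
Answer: 76824813901780640/322011 ≈ 2.3858e+11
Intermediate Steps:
(82118 + 480330)*(230039/(-322011) + 424179) = 562448*(230039*(-1/322011) + 424179) = 562448*(-230039/322011 + 424179) = 562448*(136590073930/322011) = 76824813901780640/322011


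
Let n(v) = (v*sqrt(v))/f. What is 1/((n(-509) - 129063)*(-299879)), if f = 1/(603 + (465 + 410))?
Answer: 129063/86391970644623610595 - 752302*I*sqrt(509)/86391970644623610595 ≈ 1.4939e-15 - 1.9646e-13*I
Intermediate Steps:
f = 1/1478 (f = 1/(603 + 875) = 1/1478 ≈ 0.00067659)
n(v) = 1478*v**(3/2) (n(v) = (v*sqrt(v))/(1/1478) = v**(3/2)*1478 = 1478*v**(3/2))
1/((n(-509) - 129063)*(-299879)) = 1/(1478*(-509)**(3/2) - 129063*(-299879)) = -1/299879/(1478*(-509*I*sqrt(509)) - 129063) = -1/299879/(-752302*I*sqrt(509) - 129063) = -1/299879/(-129063 - 752302*I*sqrt(509)) = -1/(299879*(-129063 - 752302*I*sqrt(509)))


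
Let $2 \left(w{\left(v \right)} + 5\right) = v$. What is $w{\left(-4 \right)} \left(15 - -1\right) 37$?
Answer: $-4144$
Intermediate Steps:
$w{\left(v \right)} = -5 + \frac{v}{2}$
$w{\left(-4 \right)} \left(15 - -1\right) 37 = \left(-5 + \frac{1}{2} \left(-4\right)\right) \left(15 - -1\right) 37 = \left(-5 - 2\right) \left(15 + 1\right) 37 = \left(-7\right) 16 \cdot 37 = \left(-112\right) 37 = -4144$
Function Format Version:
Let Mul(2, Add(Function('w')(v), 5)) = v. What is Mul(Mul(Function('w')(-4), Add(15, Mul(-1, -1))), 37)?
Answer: -4144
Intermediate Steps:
Function('w')(v) = Add(-5, Mul(Rational(1, 2), v))
Mul(Mul(Function('w')(-4), Add(15, Mul(-1, -1))), 37) = Mul(Mul(Add(-5, Mul(Rational(1, 2), -4)), Add(15, Mul(-1, -1))), 37) = Mul(Mul(Add(-5, -2), Add(15, 1)), 37) = Mul(Mul(-7, 16), 37) = Mul(-112, 37) = -4144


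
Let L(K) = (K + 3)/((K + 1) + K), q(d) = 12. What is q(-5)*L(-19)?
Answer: 192/37 ≈ 5.1892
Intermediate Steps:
L(K) = (3 + K)/(1 + 2*K) (L(K) = (3 + K)/((1 + K) + K) = (3 + K)/(1 + 2*K))
q(-5)*L(-19) = 12*((3 - 19)/(1 + 2*(-19))) = 12*(-16/(1 - 38)) = 12*(-16/(-37)) = 12*(-1/37*(-16)) = 12*(16/37) = 192/37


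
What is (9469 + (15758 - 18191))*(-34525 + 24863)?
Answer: -67981832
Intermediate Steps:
(9469 + (15758 - 18191))*(-34525 + 24863) = (9469 - 2433)*(-9662) = 7036*(-9662) = -67981832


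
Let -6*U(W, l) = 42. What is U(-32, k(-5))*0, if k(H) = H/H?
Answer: 0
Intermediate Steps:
k(H) = 1
U(W, l) = -7 (U(W, l) = -1/6*42 = -7)
U(-32, k(-5))*0 = -7*0 = 0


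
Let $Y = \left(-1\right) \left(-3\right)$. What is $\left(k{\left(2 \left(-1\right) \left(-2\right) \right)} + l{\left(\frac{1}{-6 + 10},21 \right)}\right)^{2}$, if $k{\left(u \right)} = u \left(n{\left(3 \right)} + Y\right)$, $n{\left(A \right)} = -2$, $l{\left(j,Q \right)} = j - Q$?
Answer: $\frac{4489}{16} \approx 280.56$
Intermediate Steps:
$Y = 3$
$k{\left(u \right)} = u$ ($k{\left(u \right)} = u \left(-2 + 3\right) = u 1 = u$)
$\left(k{\left(2 \left(-1\right) \left(-2\right) \right)} + l{\left(\frac{1}{-6 + 10},21 \right)}\right)^{2} = \left(2 \left(-1\right) \left(-2\right) + \left(\frac{1}{-6 + 10} - 21\right)\right)^{2} = \left(\left(-2\right) \left(-2\right) - \left(21 - \frac{1}{4}\right)\right)^{2} = \left(4 + \left(\frac{1}{4} - 21\right)\right)^{2} = \left(4 - \frac{83}{4}\right)^{2} = \left(- \frac{67}{4}\right)^{2} = \frac{4489}{16}$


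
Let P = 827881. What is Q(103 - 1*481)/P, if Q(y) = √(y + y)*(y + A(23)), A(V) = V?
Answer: -2130*I*√21/827881 ≈ -0.01179*I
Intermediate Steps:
Q(y) = √2*√y*(23 + y) (Q(y) = √(y + y)*(y + 23) = √(2*y)*(23 + y) = (√2*√y)*(23 + y) = √2*√y*(23 + y))
Q(103 - 1*481)/P = (√2*√(103 - 1*481)*(23 + (103 - 1*481)))/827881 = (√2*√(103 - 481)*(23 + (103 - 481)))*(1/827881) = (√2*√(-378)*(23 - 378))*(1/827881) = (√2*(3*I*√42)*(-355))*(1/827881) = -2130*I*√21*(1/827881) = -2130*I*√21/827881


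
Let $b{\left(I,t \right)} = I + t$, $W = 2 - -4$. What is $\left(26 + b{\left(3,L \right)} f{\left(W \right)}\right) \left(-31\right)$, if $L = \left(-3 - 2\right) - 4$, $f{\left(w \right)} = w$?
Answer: $310$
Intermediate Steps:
$W = 6$ ($W = 2 + 4 = 6$)
$L = -9$ ($L = -5 - 4 = -9$)
$\left(26 + b{\left(3,L \right)} f{\left(W \right)}\right) \left(-31\right) = \left(26 + \left(3 - 9\right) 6\right) \left(-31\right) = \left(26 - 36\right) \left(-31\right) = \left(-10\right) \left(-31\right) = 310$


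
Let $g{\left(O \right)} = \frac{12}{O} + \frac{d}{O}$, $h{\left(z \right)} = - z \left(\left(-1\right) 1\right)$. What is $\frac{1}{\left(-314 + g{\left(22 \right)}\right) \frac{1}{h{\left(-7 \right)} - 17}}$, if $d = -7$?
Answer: $\frac{176}{2301} \approx 0.076488$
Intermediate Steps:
$h{\left(z \right)} = z$ ($h{\left(z \right)} = - z \left(-1\right) = - \left(-1\right) z = z$)
$g{\left(O \right)} = \frac{5}{O}$ ($g{\left(O \right)} = \frac{12}{O} - \frac{7}{O} = \frac{5}{O}$)
$\frac{1}{\left(-314 + g{\left(22 \right)}\right) \frac{1}{h{\left(-7 \right)} - 17}} = \frac{1}{\left(-314 + \frac{5}{22}\right) \frac{1}{-7 - 17}} = \frac{1}{\left(-314 + 5 \cdot \frac{1}{22}\right) \frac{1}{-7 - 17}} = \frac{1}{\left(-314 + \frac{5}{22}\right) \frac{1}{-24}} = \frac{1}{\left(- \frac{6903}{22}\right) \left(- \frac{1}{24}\right)} = \frac{1}{\frac{2301}{176}} = \frac{176}{2301}$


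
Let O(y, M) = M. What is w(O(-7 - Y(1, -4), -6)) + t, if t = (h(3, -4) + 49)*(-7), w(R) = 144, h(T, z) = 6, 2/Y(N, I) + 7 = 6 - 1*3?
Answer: -241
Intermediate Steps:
Y(N, I) = -1/2 (Y(N, I) = 2/(-7 + (6 - 1*3)) = 2/(-7 + (6 - 3)) = 2/(-7 + 3) = 2/(-4) = 2*(-1/4) = -1/2)
t = -385 (t = (6 + 49)*(-7) = 55*(-7) = -385)
w(O(-7 - Y(1, -4), -6)) + t = 144 - 385 = -241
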